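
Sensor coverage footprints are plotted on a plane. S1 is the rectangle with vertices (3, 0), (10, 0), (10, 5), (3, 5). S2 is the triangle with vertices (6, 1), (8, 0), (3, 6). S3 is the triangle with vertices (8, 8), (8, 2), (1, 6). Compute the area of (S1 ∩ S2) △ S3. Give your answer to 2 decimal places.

23.73

|S1 ∩ S2| = 3.3833.
|(S1 ∩ S2) ∩ S3| = 0.326.
|(S1 ∩ S2) △ S3| = 3.3833 + 21 − 0.652 = 23.73.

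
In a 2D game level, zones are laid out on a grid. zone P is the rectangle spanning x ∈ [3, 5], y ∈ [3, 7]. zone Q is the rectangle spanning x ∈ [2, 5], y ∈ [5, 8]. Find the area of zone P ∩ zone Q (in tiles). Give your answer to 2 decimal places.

4.00

|zone P∩zone Q|: x∈[3,5], y∈[5,7] → 2·2 = 4.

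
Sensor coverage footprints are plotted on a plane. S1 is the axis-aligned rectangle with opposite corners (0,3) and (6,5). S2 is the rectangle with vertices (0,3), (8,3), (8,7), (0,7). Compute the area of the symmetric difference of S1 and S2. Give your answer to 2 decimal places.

20.00

|S1∩S2|: x∈[0,6], y∈[3,5] → 6·2 = 12.
|S1 △ S2| = |S1| + |S2| − 2·|S1∩S2| = 12 + 32 − 24 = 20.00.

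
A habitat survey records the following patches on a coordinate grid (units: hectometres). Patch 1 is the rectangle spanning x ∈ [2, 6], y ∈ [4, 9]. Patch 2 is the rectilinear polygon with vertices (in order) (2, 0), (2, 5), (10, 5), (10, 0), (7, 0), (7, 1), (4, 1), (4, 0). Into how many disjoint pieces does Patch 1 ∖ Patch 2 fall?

1

Patch 1 ∖ Patch 2 is a single connected region.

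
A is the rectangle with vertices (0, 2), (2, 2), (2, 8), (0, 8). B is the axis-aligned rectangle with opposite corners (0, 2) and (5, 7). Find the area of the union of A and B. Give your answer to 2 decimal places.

By inclusion–exclusion:
Individual areas: |A| = 12, |B| = 25.
|A∩B|: x∈[0,2], y∈[2,7] → 2·5 = 10.
|A ∪ B| = 37 − 10 = 27.00.

27.00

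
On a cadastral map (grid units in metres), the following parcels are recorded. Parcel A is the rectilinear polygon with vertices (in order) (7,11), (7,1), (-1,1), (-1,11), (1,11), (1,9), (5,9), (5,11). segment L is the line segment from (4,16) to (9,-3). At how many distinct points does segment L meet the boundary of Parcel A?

2

The segment meets the boundary at (7,4.6), (5.316,11).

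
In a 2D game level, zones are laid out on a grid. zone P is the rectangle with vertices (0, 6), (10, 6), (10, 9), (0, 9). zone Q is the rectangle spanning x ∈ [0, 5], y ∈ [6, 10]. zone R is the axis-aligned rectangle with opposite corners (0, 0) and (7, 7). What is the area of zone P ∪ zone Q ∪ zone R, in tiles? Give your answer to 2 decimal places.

By inclusion–exclusion:
Individual areas: |zone P| = 30, |zone Q| = 20, |zone R| = 49.
|zone P∩zone Q|: x∈[0,5], y∈[6,9] → 5·3 = 15.
|zone P∩zone R|: x∈[0,7], y∈[6,7] → 7·1 = 7.
|zone Q∩zone R|: x∈[0,5], y∈[6,7] → 5·1 = 5.
|zone P∩zone Q∩zone R| = 5.
|zone P ∪ zone Q ∪ zone R| = 99 − 27 + 5 = 77.00.

77.00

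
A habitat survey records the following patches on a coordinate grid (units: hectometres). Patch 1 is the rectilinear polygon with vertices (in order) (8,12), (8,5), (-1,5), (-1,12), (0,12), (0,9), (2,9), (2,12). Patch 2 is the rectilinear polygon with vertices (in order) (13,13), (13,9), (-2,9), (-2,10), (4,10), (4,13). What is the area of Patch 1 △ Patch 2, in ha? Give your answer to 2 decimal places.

|Patch 1| = 57, |Patch 2| = 42, |Patch 1∩Patch 2| = 15.
|Patch 1 △ Patch 2| = |Patch 1| + |Patch 2| − 2·|Patch 1∩Patch 2| = 57 + 42 − 30 = 69.00.

69.00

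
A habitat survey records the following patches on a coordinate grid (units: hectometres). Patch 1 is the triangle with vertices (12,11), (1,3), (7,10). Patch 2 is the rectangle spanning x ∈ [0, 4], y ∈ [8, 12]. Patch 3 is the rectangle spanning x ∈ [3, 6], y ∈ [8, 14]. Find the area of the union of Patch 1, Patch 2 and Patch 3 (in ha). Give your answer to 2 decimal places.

44.20

By inclusion–exclusion:
Individual areas: |Patch 1| = 14.5, |Patch 2| = 16, |Patch 3| = 18.
|Patch 1∩Patch 2| = 0.
|Patch 1∩Patch 3| = 0.2976.
|Patch 2∩Patch 3|: x∈[3,4], y∈[8,12] → 1·4 = 4.
|Patch 1∩Patch 2∩Patch 3| = 0.
|Patch 1 ∪ Patch 2 ∪ Patch 3| = 48.5 − 4.2976 + 0 = 44.20.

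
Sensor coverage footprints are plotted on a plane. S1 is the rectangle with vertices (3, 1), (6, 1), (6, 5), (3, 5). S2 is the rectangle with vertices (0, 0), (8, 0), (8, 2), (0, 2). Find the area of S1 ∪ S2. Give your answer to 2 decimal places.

By inclusion–exclusion:
Individual areas: |S1| = 12, |S2| = 16.
|S1∩S2|: x∈[3,6], y∈[1,2] → 3·1 = 3.
|S1 ∪ S2| = 28 − 3 = 25.00.

25.00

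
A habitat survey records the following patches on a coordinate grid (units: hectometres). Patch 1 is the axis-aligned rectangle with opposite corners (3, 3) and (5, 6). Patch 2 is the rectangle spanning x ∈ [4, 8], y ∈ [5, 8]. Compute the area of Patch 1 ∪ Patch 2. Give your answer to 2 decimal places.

By inclusion–exclusion:
Individual areas: |Patch 1| = 6, |Patch 2| = 12.
|Patch 1∩Patch 2|: x∈[4,5], y∈[5,6] → 1·1 = 1.
|Patch 1 ∪ Patch 2| = 18 − 1 = 17.00.

17.00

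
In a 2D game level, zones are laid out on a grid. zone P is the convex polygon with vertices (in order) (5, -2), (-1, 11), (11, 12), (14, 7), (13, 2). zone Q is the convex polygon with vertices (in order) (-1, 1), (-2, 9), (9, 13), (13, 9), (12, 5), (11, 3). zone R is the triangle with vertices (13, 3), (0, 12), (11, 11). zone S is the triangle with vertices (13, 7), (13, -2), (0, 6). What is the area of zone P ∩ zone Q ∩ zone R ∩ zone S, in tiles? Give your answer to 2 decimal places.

6.72

The intersection is the polygon with vertices (12.25,6), (12,5), (11.514,4.029), (7.8,6.6), (12.019,6.925).
By the shoelace formula its area is 6.72.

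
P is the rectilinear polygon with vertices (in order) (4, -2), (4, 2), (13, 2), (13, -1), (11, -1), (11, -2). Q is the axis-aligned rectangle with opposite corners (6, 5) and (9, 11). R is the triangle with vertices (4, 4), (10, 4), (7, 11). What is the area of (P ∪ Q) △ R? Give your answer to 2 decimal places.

|P ∪ Q| = 52.
|(P ∪ Q) ∩ R| = 12.1667.
|(P ∪ Q) △ R| = 52 + 21 − 24.3333 = 48.67.

48.67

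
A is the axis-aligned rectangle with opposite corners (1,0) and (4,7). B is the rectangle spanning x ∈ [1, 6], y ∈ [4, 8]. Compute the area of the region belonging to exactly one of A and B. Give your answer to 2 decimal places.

|A∩B|: x∈[1,4], y∈[4,7] → 3·3 = 9.
|A △ B| = |A| + |B| − 2·|A∩B| = 21 + 20 − 18 = 23.00.

23.00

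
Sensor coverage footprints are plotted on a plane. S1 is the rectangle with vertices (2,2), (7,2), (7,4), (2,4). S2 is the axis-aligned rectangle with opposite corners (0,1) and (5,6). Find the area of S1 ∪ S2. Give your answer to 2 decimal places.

29.00

By inclusion–exclusion:
Individual areas: |S1| = 10, |S2| = 25.
|S1∩S2|: x∈[2,5], y∈[2,4] → 3·2 = 6.
|S1 ∪ S2| = 35 − 6 = 29.00.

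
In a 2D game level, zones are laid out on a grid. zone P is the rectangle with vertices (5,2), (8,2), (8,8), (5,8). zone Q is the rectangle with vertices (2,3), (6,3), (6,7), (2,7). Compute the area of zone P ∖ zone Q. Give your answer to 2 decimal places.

14.00

|zone P∩zone Q|: x∈[5,6], y∈[3,7] → 1·4 = 4.
|zone P| = 18.
|zone P ∖ zone Q| = |zone P| − |zone P∩zone Q| = 18 − 4 = 14.00.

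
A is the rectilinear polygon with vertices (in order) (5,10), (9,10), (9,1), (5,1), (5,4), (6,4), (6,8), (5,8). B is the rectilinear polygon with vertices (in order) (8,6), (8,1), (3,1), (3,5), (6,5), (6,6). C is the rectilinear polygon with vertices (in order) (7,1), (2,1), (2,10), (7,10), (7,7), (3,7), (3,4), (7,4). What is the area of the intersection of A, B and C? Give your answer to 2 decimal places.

The intersection is the polygon with vertices (5,4), (6,4), (7,4), (7,1), (5,1).
By the shoelace formula its area is 6.00.

6.00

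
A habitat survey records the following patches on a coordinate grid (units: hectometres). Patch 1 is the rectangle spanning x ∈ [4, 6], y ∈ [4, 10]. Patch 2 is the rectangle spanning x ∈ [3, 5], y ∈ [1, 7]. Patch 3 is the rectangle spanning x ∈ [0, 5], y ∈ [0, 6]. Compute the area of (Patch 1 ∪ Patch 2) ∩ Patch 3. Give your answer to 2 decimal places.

10.00

The region (Patch 1 ∪ Patch 2) ∩ Patch 3 is the polygon with vertices (5,1), (3,1), (3,6), (5,6), (5,4).
By the shoelace formula its area is 10.00.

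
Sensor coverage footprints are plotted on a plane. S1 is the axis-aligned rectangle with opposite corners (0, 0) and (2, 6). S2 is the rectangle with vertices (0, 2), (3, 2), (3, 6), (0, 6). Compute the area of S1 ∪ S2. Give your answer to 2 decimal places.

16.00

By inclusion–exclusion:
Individual areas: |S1| = 12, |S2| = 12.
|S1∩S2|: x∈[0,2], y∈[2,6] → 2·4 = 8.
|S1 ∪ S2| = 24 − 8 = 16.00.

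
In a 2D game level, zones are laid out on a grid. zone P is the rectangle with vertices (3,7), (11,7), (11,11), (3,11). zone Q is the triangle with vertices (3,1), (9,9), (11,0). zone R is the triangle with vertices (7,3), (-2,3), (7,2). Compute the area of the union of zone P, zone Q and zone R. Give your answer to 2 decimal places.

67.22

By inclusion–exclusion:
Individual areas: |zone P| = 32, |zone Q| = 35, |zone R| = 4.5.
|zone P∩zone Q| = 1.9444.
|zone P∩zone R| = 0.
|zone Q∩zone R| = 2.3333.
|zone P∩zone Q∩zone R| = 0.
|zone P ∪ zone Q ∪ zone R| = 71.5 − 4.2778 + 0 = 67.22.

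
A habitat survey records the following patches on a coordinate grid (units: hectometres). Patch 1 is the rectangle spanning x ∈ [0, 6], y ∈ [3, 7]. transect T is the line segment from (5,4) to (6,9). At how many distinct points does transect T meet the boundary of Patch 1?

The segment meets the boundary at (5.6,7).

1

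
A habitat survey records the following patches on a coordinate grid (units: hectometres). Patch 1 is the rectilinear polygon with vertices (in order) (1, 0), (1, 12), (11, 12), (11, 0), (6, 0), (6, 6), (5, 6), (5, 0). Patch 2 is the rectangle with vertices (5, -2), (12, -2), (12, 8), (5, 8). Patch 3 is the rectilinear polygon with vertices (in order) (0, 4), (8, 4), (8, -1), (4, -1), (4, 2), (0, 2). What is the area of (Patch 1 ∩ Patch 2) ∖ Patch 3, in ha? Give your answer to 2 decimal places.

|Patch 1 ∩ Patch 2| = 42.
|(Patch 1 ∩ Patch 2) ∩ Patch 3| = 8.
|(Patch 1 ∩ Patch 2) ∖ Patch 3| = 42 − 8 = 34.00.

34.00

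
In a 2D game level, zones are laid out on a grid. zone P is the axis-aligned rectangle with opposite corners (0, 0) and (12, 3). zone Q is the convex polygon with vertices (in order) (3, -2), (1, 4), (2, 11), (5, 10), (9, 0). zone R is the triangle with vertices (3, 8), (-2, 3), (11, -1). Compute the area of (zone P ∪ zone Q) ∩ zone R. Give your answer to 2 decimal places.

|zone P ∪ zone Q| = 79.3.
|(zone P ∪ zone Q) ∩ zone R| = 35.83.

35.83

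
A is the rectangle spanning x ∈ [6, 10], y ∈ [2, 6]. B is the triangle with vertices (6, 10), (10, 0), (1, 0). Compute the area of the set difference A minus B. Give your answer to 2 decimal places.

|A| = 16, |A∩B| = 9.6.
|A ∖ B| = |A| − |A∩B| = 16 − 9.6 = 6.40.

6.40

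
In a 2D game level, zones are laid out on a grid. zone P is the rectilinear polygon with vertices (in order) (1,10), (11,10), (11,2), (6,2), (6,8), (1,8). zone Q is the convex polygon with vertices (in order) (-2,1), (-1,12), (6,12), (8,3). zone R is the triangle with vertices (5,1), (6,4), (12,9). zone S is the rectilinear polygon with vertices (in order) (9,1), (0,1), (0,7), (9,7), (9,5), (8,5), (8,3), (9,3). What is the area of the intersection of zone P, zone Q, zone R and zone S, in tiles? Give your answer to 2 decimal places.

2.50

The intersection is the polygon with vertices (6.485,2.697), (6,2.6), (6,4), (7.5,5.25), (7.747,4.139).
By the shoelace formula its area is 2.50.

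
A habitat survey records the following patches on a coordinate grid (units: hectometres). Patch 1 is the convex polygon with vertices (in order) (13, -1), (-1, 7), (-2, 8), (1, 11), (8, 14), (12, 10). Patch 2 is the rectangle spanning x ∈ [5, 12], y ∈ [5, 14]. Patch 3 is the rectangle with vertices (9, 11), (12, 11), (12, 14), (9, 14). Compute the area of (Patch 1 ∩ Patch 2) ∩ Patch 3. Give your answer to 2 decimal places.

2.00

The region (Patch 1 ∩ Patch 2) ∩ Patch 3 is the polygon with vertices (11,11), (9,11), (9,13).
By the shoelace formula its area is 2.00.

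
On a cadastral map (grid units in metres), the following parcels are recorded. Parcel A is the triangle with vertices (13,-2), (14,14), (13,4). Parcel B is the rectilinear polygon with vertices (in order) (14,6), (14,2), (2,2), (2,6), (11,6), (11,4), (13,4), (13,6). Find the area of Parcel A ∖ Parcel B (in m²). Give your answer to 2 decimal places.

|Parcel A| = 3, |Parcel A∩Parcel B| = 1.3.
|Parcel A ∖ Parcel B| = |Parcel A| − |Parcel A∩Parcel B| = 3 − 1.3 = 1.70.

1.70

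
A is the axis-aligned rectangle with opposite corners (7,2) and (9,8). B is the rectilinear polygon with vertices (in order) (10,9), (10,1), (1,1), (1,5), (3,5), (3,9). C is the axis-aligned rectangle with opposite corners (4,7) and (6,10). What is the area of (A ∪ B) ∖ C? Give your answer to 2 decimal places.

|A ∪ B| = 64.
|(A ∪ B) ∩ C| = 4.
|(A ∪ B) ∖ C| = 64 − 4 = 60.00.

60.00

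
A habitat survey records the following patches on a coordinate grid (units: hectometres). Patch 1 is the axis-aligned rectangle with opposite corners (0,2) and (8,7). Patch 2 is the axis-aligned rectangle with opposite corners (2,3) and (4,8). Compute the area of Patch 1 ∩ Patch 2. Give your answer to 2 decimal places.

|Patch 1∩Patch 2|: x∈[2,4], y∈[3,7] → 2·4 = 8.

8.00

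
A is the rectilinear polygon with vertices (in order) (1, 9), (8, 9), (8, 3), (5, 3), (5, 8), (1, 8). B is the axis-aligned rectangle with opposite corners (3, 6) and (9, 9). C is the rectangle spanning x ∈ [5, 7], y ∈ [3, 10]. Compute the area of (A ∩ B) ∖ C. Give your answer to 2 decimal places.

5.00

|A ∩ B| = 11.
|(A ∩ B) ∩ C| = 6.
|(A ∩ B) ∖ C| = 11 − 6 = 5.00.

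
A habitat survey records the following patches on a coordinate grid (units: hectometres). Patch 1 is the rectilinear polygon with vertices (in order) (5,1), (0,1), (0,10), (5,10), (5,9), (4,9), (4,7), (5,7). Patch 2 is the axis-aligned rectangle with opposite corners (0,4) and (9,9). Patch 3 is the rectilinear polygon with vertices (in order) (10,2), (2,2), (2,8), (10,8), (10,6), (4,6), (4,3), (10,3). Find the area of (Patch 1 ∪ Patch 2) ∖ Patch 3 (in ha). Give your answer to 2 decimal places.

42.00

|Patch 1 ∪ Patch 2| = 65.
|(Patch 1 ∪ Patch 2) ∩ Patch 3| = 23.
|(Patch 1 ∪ Patch 2) ∖ Patch 3| = 65 − 23 = 42.00.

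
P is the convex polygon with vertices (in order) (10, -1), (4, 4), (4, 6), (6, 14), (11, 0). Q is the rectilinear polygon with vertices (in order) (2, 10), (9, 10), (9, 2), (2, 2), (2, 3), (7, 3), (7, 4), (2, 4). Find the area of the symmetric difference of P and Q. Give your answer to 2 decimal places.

|P| = 46.5, |Q| = 51, |P∩Q| = 29.7429.
|P △ Q| = |P| + |Q| − 2·|P∩Q| = 46.5 + 51 − 59.4857 = 38.01.

38.01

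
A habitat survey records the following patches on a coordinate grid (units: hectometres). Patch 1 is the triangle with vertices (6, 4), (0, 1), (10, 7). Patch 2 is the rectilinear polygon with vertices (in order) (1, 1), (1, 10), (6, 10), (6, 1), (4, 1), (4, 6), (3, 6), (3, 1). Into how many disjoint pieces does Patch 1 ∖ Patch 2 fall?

3

Patch 1 ∖ Patch 2 splits into 3 disjoint pieces (area 0.35, area 0.05, area 1.2).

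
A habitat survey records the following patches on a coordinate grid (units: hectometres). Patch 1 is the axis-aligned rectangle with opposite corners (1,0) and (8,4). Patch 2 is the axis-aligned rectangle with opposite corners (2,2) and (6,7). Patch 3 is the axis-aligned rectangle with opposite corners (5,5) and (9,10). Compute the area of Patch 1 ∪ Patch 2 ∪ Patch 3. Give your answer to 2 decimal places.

58.00

By inclusion–exclusion:
Individual areas: |Patch 1| = 28, |Patch 2| = 20, |Patch 3| = 20.
|Patch 1∩Patch 2|: x∈[2,6], y∈[2,4] → 4·2 = 8.
|Patch 1∩Patch 3| = 0 (no overlap).
|Patch 2∩Patch 3|: x∈[5,6], y∈[5,7] → 1·2 = 2.
|Patch 1∩Patch 2∩Patch 3| = 0.
|Patch 1 ∪ Patch 2 ∪ Patch 3| = 68 − 10 + 0 = 58.00.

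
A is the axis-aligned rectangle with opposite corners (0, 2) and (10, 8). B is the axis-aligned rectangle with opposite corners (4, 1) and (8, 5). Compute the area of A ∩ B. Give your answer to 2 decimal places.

12.00

|A∩B|: x∈[4,8], y∈[2,5] → 4·3 = 12.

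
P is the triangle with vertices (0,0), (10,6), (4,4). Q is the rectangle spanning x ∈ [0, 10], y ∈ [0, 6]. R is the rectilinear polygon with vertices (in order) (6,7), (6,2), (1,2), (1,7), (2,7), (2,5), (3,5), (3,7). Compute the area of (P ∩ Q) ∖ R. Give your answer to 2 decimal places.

3.47

|P ∩ Q| = 8.
|(P ∩ Q) ∩ R| = 4.5333.
|(P ∩ Q) ∖ R| = 8 − 4.5333 = 3.47.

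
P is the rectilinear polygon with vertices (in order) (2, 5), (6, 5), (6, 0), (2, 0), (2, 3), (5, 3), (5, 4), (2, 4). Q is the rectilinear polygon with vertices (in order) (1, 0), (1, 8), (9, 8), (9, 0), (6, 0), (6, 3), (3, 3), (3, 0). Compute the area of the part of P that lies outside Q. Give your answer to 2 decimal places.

9.00

|P| = 17, |P∩Q| = 8.
|P ∖ Q| = |P| − |P∩Q| = 17 − 8 = 9.00.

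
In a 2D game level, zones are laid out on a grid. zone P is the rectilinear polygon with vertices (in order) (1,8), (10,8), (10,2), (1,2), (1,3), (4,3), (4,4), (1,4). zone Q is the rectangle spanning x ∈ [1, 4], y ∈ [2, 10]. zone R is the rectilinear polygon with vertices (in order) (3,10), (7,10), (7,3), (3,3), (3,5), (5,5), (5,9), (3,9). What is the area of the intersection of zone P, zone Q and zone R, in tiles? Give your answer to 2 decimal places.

1.00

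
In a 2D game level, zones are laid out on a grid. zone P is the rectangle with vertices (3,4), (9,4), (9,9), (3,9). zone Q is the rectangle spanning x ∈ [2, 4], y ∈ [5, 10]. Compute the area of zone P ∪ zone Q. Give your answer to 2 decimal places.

By inclusion–exclusion:
Individual areas: |zone P| = 30, |zone Q| = 10.
|zone P∩zone Q|: x∈[3,4], y∈[5,9] → 1·4 = 4.
|zone P ∪ zone Q| = 40 − 4 = 36.00.

36.00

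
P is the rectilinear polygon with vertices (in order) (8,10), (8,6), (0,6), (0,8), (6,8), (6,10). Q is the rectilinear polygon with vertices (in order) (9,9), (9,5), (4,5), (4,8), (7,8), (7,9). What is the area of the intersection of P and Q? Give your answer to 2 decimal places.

The intersection is the polygon with vertices (8,6), (4,6), (4,8), (6,8), (7,8), (7,9), (8,9).
By the shoelace formula its area is 9.00.

9.00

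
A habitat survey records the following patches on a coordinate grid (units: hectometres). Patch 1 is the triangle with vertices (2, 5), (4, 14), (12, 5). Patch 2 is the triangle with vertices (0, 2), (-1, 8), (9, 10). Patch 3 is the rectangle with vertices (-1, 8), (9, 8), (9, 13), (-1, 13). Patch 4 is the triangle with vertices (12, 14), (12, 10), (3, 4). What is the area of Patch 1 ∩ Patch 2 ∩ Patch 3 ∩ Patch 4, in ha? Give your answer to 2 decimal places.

0.43

The intersection is the polygon with vertices (8.193,9.283), (6.75,8), (6.6,8), (7.975,9.528).
By the shoelace formula its area is 0.43.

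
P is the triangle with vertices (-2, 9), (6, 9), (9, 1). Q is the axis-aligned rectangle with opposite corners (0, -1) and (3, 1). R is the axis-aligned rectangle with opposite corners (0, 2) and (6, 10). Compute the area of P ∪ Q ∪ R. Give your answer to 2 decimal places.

By inclusion–exclusion:
Individual areas: |P| = 32, |Q| = 6, |R| = 48.
|P∩Q| = 0.
|P∩R| = 21.8182.
|Q∩R| = 0 (no overlap).
|P∩Q∩R| = 0.
|P ∪ Q ∪ R| = 86 − 21.8182 + 0 = 64.18.

64.18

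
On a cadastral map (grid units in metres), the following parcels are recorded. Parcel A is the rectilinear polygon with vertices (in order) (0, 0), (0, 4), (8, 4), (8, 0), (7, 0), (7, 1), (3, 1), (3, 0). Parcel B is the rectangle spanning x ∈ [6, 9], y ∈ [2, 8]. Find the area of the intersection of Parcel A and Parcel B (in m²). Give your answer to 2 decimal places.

The intersection is the polygon with vertices (8,4), (8,2), (6,2), (6,4).
By the shoelace formula its area is 4.00.

4.00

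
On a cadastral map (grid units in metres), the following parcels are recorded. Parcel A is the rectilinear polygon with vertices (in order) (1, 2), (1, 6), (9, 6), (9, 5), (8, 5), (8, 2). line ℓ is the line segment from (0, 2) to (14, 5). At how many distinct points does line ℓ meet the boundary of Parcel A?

2

The segment meets the boundary at (1,2.214), (8,3.714).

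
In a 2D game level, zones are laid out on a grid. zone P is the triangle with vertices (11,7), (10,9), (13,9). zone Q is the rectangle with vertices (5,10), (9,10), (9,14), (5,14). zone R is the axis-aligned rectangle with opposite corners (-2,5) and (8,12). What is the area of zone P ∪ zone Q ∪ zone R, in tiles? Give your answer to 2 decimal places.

83.00

By inclusion–exclusion:
Individual areas: |zone P| = 3, |zone Q| = 16, |zone R| = 70.
|zone P∩zone Q| = 0.
|zone P∩zone R| = 0.
|zone Q∩zone R|: x∈[5,8], y∈[10,12] → 3·2 = 6.
|zone P∩zone Q∩zone R| = 0.
|zone P ∪ zone Q ∪ zone R| = 89 − 6 + 0 = 83.00.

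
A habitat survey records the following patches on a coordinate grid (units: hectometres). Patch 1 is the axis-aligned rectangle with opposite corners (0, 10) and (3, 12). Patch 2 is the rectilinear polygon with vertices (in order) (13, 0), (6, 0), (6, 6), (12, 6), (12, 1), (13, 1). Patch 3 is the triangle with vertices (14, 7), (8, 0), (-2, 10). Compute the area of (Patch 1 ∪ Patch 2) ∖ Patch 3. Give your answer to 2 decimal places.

18.33

|Patch 1 ∪ Patch 2| = 43.
|(Patch 1 ∪ Patch 2) ∩ Patch 3| = 24.6667.
|(Patch 1 ∪ Patch 2) ∖ Patch 3| = 43 − 24.6667 = 18.33.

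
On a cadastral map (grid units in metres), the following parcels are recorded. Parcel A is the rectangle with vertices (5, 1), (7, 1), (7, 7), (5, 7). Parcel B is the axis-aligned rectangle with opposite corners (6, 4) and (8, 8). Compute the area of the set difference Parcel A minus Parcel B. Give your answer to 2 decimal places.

9.00

|Parcel A∩Parcel B|: x∈[6,7], y∈[4,7] → 1·3 = 3.
|Parcel A| = 12.
|Parcel A ∖ Parcel B| = |Parcel A| − |Parcel A∩Parcel B| = 12 − 3 = 9.00.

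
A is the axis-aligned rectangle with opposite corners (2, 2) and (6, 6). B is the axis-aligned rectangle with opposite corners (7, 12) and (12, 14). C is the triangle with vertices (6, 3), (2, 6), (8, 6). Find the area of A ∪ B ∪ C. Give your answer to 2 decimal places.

By inclusion–exclusion:
Individual areas: |A| = 16, |B| = 10, |C| = 9.
|A∩B| = 0 (no overlap).
|A∩C| = 6.
|B∩C| = 0.
|A∩B∩C| = 0.
|A ∪ B ∪ C| = 35 − 6 + 0 = 29.00.

29.00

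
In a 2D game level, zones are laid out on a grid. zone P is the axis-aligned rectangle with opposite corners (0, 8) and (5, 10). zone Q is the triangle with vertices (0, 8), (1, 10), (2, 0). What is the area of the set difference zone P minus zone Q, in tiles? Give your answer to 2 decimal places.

|zone P| = 10, |zone P∩zone Q| = 1.2.
|zone P ∖ zone Q| = |zone P| − |zone P∩zone Q| = 10 − 1.2 = 8.80.

8.80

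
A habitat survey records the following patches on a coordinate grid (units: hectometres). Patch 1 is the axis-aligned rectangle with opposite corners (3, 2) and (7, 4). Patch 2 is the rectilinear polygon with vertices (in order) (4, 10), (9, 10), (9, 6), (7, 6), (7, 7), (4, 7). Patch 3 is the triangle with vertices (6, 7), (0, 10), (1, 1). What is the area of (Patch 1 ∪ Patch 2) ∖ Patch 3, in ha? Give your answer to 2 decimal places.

|Patch 1 ∪ Patch 2| = 25.
|(Patch 1 ∪ Patch 2) ∩ Patch 3| = 1.15.
|(Patch 1 ∪ Patch 2) ∖ Patch 3| = 25 − 1.15 = 23.85.

23.85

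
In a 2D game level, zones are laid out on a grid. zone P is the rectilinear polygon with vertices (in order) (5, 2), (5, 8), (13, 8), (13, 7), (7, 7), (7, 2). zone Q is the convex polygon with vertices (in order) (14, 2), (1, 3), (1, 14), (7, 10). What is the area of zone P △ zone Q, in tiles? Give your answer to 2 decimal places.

|zone P| = 18, |zone Q| = 81.5, |zone P∩zone Q| = 12.9567.
|zone P △ zone Q| = |zone P| + |zone Q| − 2·|zone P∩zone Q| = 18 + 81.5 − 25.9135 = 73.59.

73.59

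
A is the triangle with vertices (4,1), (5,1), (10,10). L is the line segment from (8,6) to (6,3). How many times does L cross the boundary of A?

The segment meets the boundary at (6.667,4).

1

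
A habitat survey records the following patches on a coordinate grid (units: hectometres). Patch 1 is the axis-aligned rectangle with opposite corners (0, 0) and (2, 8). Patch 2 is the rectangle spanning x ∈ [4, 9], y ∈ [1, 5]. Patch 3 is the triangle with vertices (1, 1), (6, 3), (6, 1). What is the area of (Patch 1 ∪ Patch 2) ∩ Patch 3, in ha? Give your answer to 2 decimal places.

|Patch 1 ∪ Patch 2| = 36.
|(Patch 1 ∪ Patch 2) ∩ Patch 3| = 3.40.

3.40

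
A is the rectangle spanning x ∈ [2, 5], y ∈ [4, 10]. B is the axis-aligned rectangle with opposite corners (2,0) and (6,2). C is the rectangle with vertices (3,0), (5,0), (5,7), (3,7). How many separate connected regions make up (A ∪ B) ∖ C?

(A ∪ B) ∖ C splits into 3 disjoint pieces (area 12, area 2, area 2).

3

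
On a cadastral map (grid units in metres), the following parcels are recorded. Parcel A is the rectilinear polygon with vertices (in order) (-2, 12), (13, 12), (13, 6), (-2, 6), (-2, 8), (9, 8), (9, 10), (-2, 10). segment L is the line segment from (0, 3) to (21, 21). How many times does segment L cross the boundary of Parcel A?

4

The segment meets the boundary at (10.5,12), (8.167,10), (5.833,8), (3.5,6).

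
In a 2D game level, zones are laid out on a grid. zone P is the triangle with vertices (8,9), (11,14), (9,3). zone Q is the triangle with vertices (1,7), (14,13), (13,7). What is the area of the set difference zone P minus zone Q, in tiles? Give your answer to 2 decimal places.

|zone P| = 11.5, |zone P∩zone Q| = 6.9172.
|zone P ∖ zone Q| = |zone P| − |zone P∩zone Q| = 11.5 − 6.9172 = 4.58.

4.58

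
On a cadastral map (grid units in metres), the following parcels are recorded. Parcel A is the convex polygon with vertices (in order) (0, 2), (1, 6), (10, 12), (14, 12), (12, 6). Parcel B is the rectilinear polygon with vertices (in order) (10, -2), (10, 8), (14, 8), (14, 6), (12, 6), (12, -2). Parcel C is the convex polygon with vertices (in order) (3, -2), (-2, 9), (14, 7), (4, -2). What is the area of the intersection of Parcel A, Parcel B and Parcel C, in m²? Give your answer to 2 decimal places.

The intersection is the polygon with vertices (10,5.333), (10,7.5), (12.4,7.2), (12,6).
By the shoelace formula its area is 3.67.

3.67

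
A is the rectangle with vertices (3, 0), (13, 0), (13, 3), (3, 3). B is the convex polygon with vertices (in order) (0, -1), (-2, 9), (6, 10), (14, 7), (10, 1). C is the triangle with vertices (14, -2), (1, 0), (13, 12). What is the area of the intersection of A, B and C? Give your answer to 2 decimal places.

The intersection is the polygon with vertices (3,2), (4,3), (11.333,3), (10,1), (5,0), (3,0).
By the shoelace formula its area is 19.33.

19.33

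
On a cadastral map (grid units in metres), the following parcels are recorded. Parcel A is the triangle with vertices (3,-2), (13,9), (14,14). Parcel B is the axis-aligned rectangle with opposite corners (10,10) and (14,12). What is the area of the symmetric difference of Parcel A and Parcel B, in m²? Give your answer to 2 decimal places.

21.65

|Parcel A| = 19.5, |Parcel B| = 8, |Parcel A∩Parcel B| = 2.925.
|Parcel A △ Parcel B| = |Parcel A| + |Parcel B| − 2·|Parcel A∩Parcel B| = 19.5 + 8 − 5.85 = 21.65.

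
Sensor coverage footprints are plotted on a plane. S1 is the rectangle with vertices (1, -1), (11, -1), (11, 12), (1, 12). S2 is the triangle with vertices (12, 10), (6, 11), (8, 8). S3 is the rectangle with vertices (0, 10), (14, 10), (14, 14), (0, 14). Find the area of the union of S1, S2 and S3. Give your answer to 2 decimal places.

166.25

By inclusion–exclusion:
Individual areas: |S1| = 130, |S2| = 8, |S3| = 56.
|S1∩S2| = 7.6667.
|S1∩S3|: x∈[1,11], y∈[10,12] → 10·2 = 20.
|S2∩S3| = 2.6667.
|S1∩S2∩S3| = 2.5833.
|S1 ∪ S2 ∪ S3| = 194 − 30.3333 + 2.5833 = 166.25.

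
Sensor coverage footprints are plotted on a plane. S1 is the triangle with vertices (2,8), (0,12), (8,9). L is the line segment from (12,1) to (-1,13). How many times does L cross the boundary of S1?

2

The segment meets the boundary at (0.14,11.947), (4.047,8.341).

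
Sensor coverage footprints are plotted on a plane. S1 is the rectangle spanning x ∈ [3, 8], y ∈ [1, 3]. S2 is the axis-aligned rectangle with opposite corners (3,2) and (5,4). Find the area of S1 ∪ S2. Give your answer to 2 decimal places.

By inclusion–exclusion:
Individual areas: |S1| = 10, |S2| = 4.
|S1∩S2|: x∈[3,5], y∈[2,3] → 2·1 = 2.
|S1 ∪ S2| = 14 − 2 = 12.00.

12.00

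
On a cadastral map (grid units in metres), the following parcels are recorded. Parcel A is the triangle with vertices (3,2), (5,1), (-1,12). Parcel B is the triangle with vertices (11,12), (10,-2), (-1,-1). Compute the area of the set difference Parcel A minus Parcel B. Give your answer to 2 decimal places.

|Parcel A| = 8, |Parcel A∩Parcel B| = 2.61.
|Parcel A ∖ Parcel B| = |Parcel A| − |Parcel A∩Parcel B| = 8 − 2.61 = 5.39.

5.39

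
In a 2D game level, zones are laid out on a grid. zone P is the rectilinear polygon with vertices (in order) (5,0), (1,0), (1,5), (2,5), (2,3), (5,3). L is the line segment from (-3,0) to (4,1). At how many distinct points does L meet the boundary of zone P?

1

The segment meets the boundary at (1,0.571).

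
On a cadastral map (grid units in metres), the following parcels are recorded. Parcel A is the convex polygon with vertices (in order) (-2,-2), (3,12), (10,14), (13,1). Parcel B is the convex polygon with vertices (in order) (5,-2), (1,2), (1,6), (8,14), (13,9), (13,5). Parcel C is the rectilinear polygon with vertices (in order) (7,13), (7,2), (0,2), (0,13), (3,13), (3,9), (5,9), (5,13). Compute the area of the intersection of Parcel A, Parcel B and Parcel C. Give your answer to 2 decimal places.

The intersection is the polygon with vertices (1,6), (3.625,9), (5,9), (5,10.571), (7,12.857), (7,2), (1,2).
By the shoelace formula its area is 43.49.

43.49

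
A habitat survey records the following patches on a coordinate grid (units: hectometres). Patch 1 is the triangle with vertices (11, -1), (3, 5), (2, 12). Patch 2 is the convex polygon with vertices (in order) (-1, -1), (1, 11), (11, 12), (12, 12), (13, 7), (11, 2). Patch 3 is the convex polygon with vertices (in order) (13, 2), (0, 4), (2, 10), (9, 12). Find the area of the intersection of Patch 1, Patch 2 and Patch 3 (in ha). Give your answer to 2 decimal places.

19.18

The intersection is the polygon with vertices (2.275,10.078), (3.156,10.33), (8.437,2.702), (5.452,3.161), (3,5).
By the shoelace formula its area is 19.18.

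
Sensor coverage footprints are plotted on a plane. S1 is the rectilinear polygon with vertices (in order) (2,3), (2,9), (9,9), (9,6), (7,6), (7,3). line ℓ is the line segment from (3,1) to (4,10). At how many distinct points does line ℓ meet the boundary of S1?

The segment meets the boundary at (3.222,3), (3.889,9).

2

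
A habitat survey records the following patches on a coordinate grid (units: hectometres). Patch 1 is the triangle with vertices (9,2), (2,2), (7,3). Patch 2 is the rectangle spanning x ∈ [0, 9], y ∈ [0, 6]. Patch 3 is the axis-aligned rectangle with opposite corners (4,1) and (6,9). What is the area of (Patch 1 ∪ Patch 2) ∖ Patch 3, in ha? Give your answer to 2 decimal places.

44.00

|Patch 1 ∪ Patch 2| = 54.
|(Patch 1 ∪ Patch 2) ∩ Patch 3| = 10.
|(Patch 1 ∪ Patch 2) ∖ Patch 3| = 54 − 10 = 44.00.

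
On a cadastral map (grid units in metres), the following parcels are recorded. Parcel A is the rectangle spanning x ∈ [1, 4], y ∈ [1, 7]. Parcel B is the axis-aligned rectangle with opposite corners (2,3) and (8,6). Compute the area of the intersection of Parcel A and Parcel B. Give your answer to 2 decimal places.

6.00

|Parcel A∩Parcel B|: x∈[2,4], y∈[3,6] → 2·3 = 6.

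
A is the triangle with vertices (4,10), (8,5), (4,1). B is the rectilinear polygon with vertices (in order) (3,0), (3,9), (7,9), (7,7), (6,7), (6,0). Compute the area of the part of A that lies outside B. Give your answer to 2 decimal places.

4.80

|A| = 18, |A∩B| = 13.2.
|A ∖ B| = |A| − |A∩B| = 18 − 13.2 = 4.80.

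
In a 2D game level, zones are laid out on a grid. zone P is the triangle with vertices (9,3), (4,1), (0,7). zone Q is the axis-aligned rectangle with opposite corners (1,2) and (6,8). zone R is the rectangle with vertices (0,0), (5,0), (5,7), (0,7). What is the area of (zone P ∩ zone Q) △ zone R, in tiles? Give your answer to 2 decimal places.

26.97

|zone P ∩ zone Q| = 13.1389.
|(zone P ∩ zone Q) ∩ zone R| = 10.5833.
|(zone P ∩ zone Q) △ zone R| = 13.1389 + 35 − 21.1667 = 26.97.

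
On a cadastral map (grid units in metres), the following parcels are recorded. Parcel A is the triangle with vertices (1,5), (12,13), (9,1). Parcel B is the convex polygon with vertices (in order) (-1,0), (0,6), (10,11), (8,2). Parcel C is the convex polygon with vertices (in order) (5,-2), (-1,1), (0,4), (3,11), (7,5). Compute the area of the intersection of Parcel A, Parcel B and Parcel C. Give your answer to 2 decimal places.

16.69

The intersection is the polygon with vertices (1,5), (5.041,7.939), (7,5), (6.25,2.375).
By the shoelace formula its area is 16.69.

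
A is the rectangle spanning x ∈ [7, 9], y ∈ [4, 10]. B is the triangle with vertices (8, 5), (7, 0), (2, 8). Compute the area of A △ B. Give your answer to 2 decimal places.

|A| = 12, |B| = 16.5, |A∩B| = 1.15.
|A △ B| = |A| + |B| − 2·|A∩B| = 12 + 16.5 − 2.3 = 26.20.

26.20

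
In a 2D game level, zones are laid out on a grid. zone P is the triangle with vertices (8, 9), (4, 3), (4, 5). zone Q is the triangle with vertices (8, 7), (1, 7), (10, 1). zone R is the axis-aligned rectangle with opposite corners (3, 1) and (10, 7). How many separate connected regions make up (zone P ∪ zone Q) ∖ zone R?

2

(zone P ∪ zone Q) ∖ zone R splits into 2 disjoint pieces (area 1.3333, area 0.6667).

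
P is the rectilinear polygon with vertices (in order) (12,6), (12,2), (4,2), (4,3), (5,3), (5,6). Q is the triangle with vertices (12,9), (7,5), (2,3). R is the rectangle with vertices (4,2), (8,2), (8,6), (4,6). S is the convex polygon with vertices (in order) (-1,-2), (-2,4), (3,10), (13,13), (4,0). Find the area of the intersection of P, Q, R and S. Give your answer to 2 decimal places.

The intersection is the polygon with vertices (8,6), (8,5.8), (7,5), (5,4.2), (5,4.8), (7,6).
By the shoelace formula its area is 2.20.

2.20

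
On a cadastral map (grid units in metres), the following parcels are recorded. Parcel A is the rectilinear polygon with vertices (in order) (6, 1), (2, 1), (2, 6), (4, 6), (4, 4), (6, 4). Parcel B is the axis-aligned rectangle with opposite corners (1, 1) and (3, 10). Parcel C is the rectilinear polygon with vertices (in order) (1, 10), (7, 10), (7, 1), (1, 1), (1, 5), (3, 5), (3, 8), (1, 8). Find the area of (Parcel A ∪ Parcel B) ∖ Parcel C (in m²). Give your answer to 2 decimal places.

6.00

|Parcel A ∪ Parcel B| = 29.
|(Parcel A ∪ Parcel B) ∩ Parcel C| = 23.
|(Parcel A ∪ Parcel B) ∖ Parcel C| = 29 − 23 = 6.00.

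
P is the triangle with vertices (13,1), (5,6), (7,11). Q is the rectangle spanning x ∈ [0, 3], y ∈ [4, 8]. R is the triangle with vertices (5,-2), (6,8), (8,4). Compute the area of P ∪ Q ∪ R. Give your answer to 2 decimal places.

By inclusion–exclusion:
Individual areas: |P| = 25, |Q| = 12, |R| = 12.
|P∩Q| = 0.
|P∩R| = 2.8299.
|Q∩R| = 0.
|P∩Q∩R| = 0.
|P ∪ Q ∪ R| = 49 − 2.8299 + 0 = 46.17.

46.17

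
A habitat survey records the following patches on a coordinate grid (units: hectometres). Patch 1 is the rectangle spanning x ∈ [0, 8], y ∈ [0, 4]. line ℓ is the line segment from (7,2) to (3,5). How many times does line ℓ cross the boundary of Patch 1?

1

The segment meets the boundary at (4.333,4).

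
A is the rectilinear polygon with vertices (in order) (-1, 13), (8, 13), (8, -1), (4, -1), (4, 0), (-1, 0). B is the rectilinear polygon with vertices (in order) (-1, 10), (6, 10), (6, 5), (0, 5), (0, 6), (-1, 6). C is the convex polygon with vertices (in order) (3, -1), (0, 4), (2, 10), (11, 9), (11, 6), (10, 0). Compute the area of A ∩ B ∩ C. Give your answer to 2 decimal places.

The intersection is the polygon with vertices (6,5), (0.333,5), (2,10), (6,9.556).
By the shoelace formula its area is 23.28.

23.28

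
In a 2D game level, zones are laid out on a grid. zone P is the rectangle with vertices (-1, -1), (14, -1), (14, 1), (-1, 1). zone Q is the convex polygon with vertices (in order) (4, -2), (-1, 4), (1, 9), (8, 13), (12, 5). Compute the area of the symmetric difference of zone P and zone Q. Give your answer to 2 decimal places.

|zone P| = 30, |zone Q| = 109, |zone P∩zone Q| = 7.9048.
|zone P △ zone Q| = |zone P| + |zone Q| − 2·|zone P∩zone Q| = 30 + 109 − 15.8095 = 123.19.

123.19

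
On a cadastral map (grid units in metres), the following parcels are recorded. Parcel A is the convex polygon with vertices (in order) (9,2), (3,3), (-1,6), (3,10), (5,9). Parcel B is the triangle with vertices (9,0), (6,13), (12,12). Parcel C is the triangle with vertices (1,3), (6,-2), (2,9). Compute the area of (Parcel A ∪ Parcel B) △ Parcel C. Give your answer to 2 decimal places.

|Parcel A ∪ Parcel B| = 77.2058.
|(Parcel A ∪ Parcel B) ∩ Parcel C| = 8.336.
|(Parcel A ∪ Parcel B) △ Parcel C| = 77.2058 + 17.5 − 16.672 = 78.03.

78.03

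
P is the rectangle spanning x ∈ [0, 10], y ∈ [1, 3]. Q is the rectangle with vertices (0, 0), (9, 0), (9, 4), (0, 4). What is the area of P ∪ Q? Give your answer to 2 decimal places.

38.00

By inclusion–exclusion:
Individual areas: |P| = 20, |Q| = 36.
|P∩Q|: x∈[0,9], y∈[1,3] → 9·2 = 18.
|P ∪ Q| = 56 − 18 = 38.00.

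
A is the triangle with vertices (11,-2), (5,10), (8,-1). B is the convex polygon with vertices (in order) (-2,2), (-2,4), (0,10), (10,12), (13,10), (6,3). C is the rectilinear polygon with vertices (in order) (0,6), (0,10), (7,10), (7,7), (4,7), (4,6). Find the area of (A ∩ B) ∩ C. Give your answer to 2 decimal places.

1.02

The region (A ∩ B) ∩ C is the polygon with vertices (6.5,7), (5.818,7), (5,10).
By the shoelace formula its area is 1.02.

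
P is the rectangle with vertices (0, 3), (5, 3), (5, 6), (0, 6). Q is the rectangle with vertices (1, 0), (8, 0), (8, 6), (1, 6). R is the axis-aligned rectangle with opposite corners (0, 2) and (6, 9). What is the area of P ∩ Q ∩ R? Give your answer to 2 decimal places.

12.00

The intersection is the polygon with vertices (1,3), (1,6), (5,6), (5,3).
By the shoelace formula its area is 12.00.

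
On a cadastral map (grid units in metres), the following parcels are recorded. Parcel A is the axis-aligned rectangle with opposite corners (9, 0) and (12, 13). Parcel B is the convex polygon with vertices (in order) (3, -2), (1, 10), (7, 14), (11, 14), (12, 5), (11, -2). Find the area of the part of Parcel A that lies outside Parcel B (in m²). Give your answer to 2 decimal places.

|Parcel A| = 39, |Parcel A∩Parcel B| = 33.6587.
|Parcel A ∖ Parcel B| = |Parcel A| − |Parcel A∩Parcel B| = 39 − 33.6587 = 5.34.

5.34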